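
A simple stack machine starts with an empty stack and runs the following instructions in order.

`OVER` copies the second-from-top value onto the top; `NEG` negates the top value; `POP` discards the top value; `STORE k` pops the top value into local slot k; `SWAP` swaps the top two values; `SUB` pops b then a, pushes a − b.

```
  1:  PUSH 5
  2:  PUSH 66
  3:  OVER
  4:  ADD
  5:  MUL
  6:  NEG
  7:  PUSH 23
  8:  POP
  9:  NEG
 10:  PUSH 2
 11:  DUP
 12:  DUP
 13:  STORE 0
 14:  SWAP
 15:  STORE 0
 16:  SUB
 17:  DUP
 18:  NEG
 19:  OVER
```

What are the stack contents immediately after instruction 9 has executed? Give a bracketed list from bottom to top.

PUSH 5  : 5
PUSH 66 : 5 66
OVER    : 5 66 5
ADD     : 5 71
MUL     : 355
NEG     : -355
PUSH 23 : -355 23
POP     : -355
NEG     : 355

[355]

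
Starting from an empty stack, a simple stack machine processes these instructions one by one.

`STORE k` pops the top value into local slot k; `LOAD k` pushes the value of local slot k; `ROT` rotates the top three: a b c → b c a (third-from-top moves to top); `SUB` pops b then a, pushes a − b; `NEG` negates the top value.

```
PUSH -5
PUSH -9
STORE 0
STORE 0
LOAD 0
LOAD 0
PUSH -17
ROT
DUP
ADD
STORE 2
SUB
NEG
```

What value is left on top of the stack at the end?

-12

PUSH -5  -> -5
PUSH -9  -> -5 -9
STORE 0  -> -5
STORE 0  -> (empty)
LOAD 0   -> -5
LOAD 0   -> -5 -5
PUSH -17 -> -5 -5 -17
ROT      -> -5 -17 -5
DUP      -> -5 -17 -5 -5
ADD      -> -5 -17 -10
STORE 2  -> -5 -17
SUB      -> 12
NEG      -> -12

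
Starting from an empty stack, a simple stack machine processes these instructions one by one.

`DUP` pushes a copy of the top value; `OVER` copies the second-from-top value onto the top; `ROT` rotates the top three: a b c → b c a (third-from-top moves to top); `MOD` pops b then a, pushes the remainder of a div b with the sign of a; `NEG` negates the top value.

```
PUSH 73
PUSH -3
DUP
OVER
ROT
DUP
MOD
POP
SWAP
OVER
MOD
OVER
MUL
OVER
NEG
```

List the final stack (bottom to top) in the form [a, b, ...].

[73, -3, 0, 3]

PUSH 73 → 73
PUSH -3 → 73 -3
DUP     → 73 -3 -3
OVER    → 73 -3 -3 -3
ROT     → 73 -3 -3 -3
DUP     → 73 -3 -3 -3 -3
MOD     → 73 -3 -3 0
POP     → 73 -3 -3
SWAP    → 73 -3 -3
OVER    → 73 -3 -3 -3
MOD     → 73 -3 0
OVER    → 73 -3 0 -3
MUL     → 73 -3 0
OVER    → 73 -3 0 -3
NEG     → 73 -3 0 3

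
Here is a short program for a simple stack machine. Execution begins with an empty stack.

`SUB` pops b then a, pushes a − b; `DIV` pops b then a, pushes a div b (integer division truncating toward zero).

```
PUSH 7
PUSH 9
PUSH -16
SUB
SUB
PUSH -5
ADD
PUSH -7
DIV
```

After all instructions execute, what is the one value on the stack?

3

PUSH 7    7
PUSH 9    7 9
PUSH -16  7 9 -16
SUB       7 25
SUB       -18
PUSH -5   -18 -5
ADD       -23
PUSH -7   -23 -7
DIV       3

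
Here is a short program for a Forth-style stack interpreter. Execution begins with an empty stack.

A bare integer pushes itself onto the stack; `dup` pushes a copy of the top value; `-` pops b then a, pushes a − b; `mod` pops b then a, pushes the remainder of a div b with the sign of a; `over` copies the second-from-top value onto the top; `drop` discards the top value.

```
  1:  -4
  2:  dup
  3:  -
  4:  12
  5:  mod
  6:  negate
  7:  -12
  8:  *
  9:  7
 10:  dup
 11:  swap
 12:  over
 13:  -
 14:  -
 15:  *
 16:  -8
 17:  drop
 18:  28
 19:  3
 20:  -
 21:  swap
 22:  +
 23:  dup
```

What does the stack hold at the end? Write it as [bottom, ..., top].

[25, 25]

-4     : [-4]
dup    : [-4, -4]
-      : [0]
12     : [0, 12]
mod    : [0]
negate : [0]
-12    : [0, -12]
*      : [0]
7      : [0, 7]
dup    : [0, 7, 7]
swap   : [0, 7, 7]
over   : [0, 7, 7, 7]
-      : [0, 7, 0]
-      : [0, 7]
*      : [0]
-8     : [0, -8]
drop   : [0]
28     : [0, 28]
3      : [0, 28, 3]
-      : [0, 25]
swap   : [25, 0]
+      : [25]
dup    : [25, 25]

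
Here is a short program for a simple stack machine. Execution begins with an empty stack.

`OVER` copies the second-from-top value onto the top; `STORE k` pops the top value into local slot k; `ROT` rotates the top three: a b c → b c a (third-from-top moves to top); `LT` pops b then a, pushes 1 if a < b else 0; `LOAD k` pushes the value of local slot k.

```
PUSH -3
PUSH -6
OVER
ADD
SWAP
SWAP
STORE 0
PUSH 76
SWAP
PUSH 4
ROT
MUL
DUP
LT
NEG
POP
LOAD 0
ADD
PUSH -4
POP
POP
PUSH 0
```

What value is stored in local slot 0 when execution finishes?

PUSH -3 : [-3]
PUSH -6 : [-3, -6]
OVER    : [-3, -6, -3]
ADD     : [-3, -9]
SWAP    : [-9, -3]
SWAP    : [-3, -9]
STORE 0 : [-3]
PUSH 76 : [-3, 76]
SWAP    : [76, -3]
PUSH 4  : [76, -3, 4]
ROT     : [-3, 4, 76]
MUL     : [-3, 304]
DUP     : [-3, 304, 304]
LT      : [-3, 0]
NEG     : [-3, 0]
POP     : [-3]
LOAD 0  : [-3, -9]
ADD     : [-12]
PUSH -4 : [-12, -4]
POP     : [-12]
POP     : []
PUSH 0  : [0]

-9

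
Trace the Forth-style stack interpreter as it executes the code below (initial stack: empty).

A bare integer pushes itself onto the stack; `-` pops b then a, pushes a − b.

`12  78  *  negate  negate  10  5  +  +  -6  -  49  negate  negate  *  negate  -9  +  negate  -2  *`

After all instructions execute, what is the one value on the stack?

-93804

12      [12]
78      [12, 78]
*       [936]
negate  [-936]
negate  [936]
10      [936, 10]
5       [936, 10, 5]
+       [936, 15]
+       [951]
-6      [951, -6]
-       [957]
49      [957, 49]
negate  [957, -49]
negate  [957, 49]
*       [46893]
negate  [-46893]
-9      [-46893, -9]
+       [-46902]
negate  [46902]
-2      [46902, -2]
*       [-93804]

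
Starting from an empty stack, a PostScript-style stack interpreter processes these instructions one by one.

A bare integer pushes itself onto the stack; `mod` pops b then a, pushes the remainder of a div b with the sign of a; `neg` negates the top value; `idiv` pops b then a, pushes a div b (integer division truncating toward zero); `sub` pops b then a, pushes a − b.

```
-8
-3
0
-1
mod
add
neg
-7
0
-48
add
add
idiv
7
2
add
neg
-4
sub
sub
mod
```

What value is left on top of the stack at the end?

-8   : -8
-3   : -8 -3
0    : -8 -3 0
-1   : -8 -3 0 -1
mod  : -8 -3 0
add  : -8 -3
neg  : -8 3
-7   : -8 3 -7
0    : -8 3 -7 0
-48  : -8 3 -7 0 -48
add  : -8 3 -7 -48
add  : -8 3 -55
idiv : -8 0
7    : -8 0 7
2    : -8 0 7 2
add  : -8 0 9
neg  : -8 0 -9
-4   : -8 0 -9 -4
sub  : -8 0 -5
sub  : -8 5
mod  : -3

-3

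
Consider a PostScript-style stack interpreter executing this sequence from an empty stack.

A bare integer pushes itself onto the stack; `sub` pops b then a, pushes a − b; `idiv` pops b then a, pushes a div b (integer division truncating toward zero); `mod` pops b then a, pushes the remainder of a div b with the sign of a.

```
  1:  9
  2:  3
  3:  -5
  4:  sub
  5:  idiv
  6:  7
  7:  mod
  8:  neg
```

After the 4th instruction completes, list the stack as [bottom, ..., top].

9   : 9
3   : 9 3
-5  : 9 3 -5
sub : 9 8

[9, 8]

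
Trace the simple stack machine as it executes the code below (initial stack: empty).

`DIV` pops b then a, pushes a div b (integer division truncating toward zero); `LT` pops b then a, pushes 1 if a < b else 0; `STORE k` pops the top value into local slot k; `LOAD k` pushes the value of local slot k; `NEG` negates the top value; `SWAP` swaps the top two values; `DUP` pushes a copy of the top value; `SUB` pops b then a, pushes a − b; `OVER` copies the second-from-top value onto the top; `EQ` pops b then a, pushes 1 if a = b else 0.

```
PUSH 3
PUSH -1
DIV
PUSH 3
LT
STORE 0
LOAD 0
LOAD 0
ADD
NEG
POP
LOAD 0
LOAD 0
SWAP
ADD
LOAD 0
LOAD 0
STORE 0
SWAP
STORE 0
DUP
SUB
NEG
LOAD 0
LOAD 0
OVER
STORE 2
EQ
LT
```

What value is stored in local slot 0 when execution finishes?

PUSH 3  → 3
PUSH -1 → 3 -1
DIV     → -3
PUSH 3  → -3 3
LT      → 1
STORE 0 → (empty)
LOAD 0  → 1
LOAD 0  → 1 1
ADD     → 2
NEG     → -2
POP     → (empty)
LOAD 0  → 1
LOAD 0  → 1 1
SWAP    → 1 1
ADD     → 2
LOAD 0  → 2 1
LOAD 0  → 2 1 1
STORE 0 → 2 1
SWAP    → 1 2
STORE 0 → 1
DUP     → 1 1
SUB     → 0
NEG     → 0
LOAD 0  → 0 2
LOAD 0  → 0 2 2
OVER    → 0 2 2 2
STORE 2 → 0 2 2
EQ      → 0 1
LT      → 1

2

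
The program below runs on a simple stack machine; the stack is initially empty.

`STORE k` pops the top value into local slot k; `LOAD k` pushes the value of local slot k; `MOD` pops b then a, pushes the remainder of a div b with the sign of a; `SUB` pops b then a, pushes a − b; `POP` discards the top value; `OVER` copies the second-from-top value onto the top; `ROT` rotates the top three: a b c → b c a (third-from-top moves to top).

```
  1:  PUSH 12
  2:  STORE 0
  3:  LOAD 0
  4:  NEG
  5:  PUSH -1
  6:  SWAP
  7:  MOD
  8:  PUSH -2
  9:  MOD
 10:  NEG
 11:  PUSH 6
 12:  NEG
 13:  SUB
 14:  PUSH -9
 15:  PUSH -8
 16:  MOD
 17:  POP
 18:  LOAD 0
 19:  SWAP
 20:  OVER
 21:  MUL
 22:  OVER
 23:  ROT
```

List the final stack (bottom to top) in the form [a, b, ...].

[84, 12, 12]

PUSH 12  [12]
STORE 0  []
LOAD 0   [12]
NEG      [-12]
PUSH -1  [-12, -1]
SWAP     [-1, -12]
MOD      [-1]
PUSH -2  [-1, -2]
MOD      [-1]
NEG      [1]
PUSH 6   [1, 6]
NEG      [1, -6]
SUB      [7]
PUSH -9  [7, -9]
PUSH -8  [7, -9, -8]
MOD      [7, -1]
POP      [7]
LOAD 0   [7, 12]
SWAP     [12, 7]
OVER     [12, 7, 12]
MUL      [12, 84]
OVER     [12, 84, 12]
ROT      [84, 12, 12]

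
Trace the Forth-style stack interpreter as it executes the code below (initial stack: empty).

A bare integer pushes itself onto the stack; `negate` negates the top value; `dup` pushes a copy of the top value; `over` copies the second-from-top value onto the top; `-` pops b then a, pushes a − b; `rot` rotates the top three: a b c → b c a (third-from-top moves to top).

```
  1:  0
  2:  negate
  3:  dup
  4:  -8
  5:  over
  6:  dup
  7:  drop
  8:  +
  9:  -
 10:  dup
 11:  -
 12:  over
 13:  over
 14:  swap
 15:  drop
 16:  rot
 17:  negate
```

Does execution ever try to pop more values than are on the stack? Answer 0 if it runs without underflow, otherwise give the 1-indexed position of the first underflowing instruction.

0

0      : 0
negate : 0
dup    : 0 0
-8     : 0 0 -8
over   : 0 0 -8 0
dup    : 0 0 -8 0 0
drop   : 0 0 -8 0
+      : 0 0 -8
-      : 0 8
dup    : 0 8 8
-      : 0 0
over   : 0 0 0
over   : 0 0 0 0
swap   : 0 0 0 0
drop   : 0 0 0
rot    : 0 0 0
negate : 0 0 0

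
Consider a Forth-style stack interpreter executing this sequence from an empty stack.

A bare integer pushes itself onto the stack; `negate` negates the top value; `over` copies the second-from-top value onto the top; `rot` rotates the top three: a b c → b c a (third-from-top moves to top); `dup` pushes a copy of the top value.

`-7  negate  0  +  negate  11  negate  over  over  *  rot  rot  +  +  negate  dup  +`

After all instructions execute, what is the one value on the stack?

-7     : -7
negate : 7
0      : 7 0
+      : 7
negate : -7
11     : -7 11
negate : -7 -11
over   : -7 -11 -7
over   : -7 -11 -7 -11
*      : -7 -11 77
rot    : -11 77 -7
rot    : 77 -7 -11
+      : 77 -18
+      : 59
negate : -59
dup    : -59 -59
+      : -118

-118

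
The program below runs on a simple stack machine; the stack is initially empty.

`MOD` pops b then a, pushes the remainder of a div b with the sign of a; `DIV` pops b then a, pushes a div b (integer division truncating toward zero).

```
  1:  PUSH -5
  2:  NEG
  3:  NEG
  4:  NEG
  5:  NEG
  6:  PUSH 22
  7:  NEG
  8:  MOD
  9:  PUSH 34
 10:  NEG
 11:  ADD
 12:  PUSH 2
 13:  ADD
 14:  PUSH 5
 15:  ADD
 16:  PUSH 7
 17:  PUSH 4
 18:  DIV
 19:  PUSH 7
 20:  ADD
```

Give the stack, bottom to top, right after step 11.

PUSH -5 -> -5
NEG     -> 5
NEG     -> -5
NEG     -> 5
NEG     -> -5
PUSH 22 -> -5 22
NEG     -> -5 -22
MOD     -> -5
PUSH 34 -> -5 34
NEG     -> -5 -34
ADD     -> -39

[-39]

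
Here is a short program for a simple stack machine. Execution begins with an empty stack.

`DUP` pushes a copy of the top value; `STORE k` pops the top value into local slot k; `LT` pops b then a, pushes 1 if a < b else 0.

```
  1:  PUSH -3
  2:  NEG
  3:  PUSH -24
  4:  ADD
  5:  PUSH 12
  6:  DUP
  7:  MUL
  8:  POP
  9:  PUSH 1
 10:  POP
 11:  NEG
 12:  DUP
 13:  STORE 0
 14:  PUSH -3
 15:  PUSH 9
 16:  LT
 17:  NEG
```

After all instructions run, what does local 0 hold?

21

PUSH -3  → [-3]
NEG      → [3]
PUSH -24 → [3, -24]
ADD      → [-21]
PUSH 12  → [-21, 12]
DUP      → [-21, 12, 12]
MUL      → [-21, 144]
POP      → [-21]
PUSH 1   → [-21, 1]
POP      → [-21]
NEG      → [21]
DUP      → [21, 21]
STORE 0  → [21]
PUSH -3  → [21, -3]
PUSH 9   → [21, -3, 9]
LT       → [21, 1]
NEG      → [21, -1]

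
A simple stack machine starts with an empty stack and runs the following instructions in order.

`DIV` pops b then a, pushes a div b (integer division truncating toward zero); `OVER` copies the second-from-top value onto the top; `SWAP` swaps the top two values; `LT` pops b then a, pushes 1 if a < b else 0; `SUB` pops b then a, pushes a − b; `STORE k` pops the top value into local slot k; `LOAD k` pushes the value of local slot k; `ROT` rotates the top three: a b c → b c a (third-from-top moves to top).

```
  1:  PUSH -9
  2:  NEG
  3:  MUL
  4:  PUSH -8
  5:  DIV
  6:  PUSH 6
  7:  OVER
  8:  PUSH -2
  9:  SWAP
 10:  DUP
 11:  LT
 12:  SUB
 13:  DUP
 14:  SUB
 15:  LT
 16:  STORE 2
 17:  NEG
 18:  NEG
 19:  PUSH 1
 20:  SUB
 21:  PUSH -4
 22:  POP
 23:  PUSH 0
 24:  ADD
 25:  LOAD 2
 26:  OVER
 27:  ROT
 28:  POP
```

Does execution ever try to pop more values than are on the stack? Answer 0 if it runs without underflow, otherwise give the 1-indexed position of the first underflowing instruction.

3

PUSH -9 : -9
NEG     : 9
MUL  — needs 2 operands, stack has 1 → underflow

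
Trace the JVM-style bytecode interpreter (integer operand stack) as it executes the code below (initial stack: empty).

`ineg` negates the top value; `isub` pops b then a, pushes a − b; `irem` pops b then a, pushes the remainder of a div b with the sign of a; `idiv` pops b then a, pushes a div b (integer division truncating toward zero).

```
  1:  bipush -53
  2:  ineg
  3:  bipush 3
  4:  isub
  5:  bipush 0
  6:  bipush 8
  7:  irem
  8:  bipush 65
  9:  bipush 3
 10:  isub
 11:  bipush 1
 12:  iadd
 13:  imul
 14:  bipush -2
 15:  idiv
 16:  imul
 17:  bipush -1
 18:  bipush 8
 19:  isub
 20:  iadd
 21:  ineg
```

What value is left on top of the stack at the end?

bipush -53 : [-53]
ineg       : [53]
bipush 3   : [53, 3]
isub       : [50]
bipush 0   : [50, 0]
bipush 8   : [50, 0, 8]
irem       : [50, 0]
bipush 65  : [50, 0, 65]
bipush 3   : [50, 0, 65, 3]
isub       : [50, 0, 62]
bipush 1   : [50, 0, 62, 1]
iadd       : [50, 0, 63]
imul       : [50, 0]
bipush -2  : [50, 0, -2]
idiv       : [50, 0]
imul       : [0]
bipush -1  : [0, -1]
bipush 8   : [0, -1, 8]
isub       : [0, -9]
iadd       : [-9]
ineg       : [9]

9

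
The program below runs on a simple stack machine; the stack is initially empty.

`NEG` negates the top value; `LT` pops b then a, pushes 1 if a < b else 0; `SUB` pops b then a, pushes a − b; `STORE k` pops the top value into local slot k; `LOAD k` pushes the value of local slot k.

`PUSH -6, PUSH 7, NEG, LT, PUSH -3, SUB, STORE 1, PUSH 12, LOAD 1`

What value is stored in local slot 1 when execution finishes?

3

PUSH -6 → [-6]
PUSH 7  → [-6, 7]
NEG     → [-6, -7]
LT      → [0]
PUSH -3 → [0, -3]
SUB     → [3]
STORE 1 → []
PUSH 12 → [12]
LOAD 1  → [12, 3]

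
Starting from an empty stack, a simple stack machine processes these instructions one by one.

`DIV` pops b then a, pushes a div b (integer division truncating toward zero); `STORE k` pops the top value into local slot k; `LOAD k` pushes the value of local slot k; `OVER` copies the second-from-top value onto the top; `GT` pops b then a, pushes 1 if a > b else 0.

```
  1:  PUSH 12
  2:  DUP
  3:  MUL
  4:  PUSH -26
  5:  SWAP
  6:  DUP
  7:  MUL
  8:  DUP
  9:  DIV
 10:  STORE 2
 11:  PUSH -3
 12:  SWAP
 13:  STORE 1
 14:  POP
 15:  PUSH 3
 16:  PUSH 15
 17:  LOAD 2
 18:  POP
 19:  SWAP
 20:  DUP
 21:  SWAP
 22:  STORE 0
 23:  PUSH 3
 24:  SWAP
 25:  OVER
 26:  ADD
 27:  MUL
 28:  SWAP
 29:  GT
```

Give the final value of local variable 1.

PUSH 12   12
DUP       12 12
MUL       144
PUSH -26  144 -26
SWAP      -26 144
DUP       -26 144 144
MUL       -26 20736
DUP       -26 20736 20736
DIV       -26 1
STORE 2   -26
PUSH -3   -26 -3
SWAP      -3 -26
STORE 1   -3
POP       (empty)
PUSH 3    3
PUSH 15   3 15
LOAD 2    3 15 1
POP       3 15
SWAP      15 3
DUP       15 3 3
SWAP      15 3 3
STORE 0   15 3
PUSH 3    15 3 3
SWAP      15 3 3
OVER      15 3 3 3
ADD       15 3 6
MUL       15 18
SWAP      18 15
GT        1

-26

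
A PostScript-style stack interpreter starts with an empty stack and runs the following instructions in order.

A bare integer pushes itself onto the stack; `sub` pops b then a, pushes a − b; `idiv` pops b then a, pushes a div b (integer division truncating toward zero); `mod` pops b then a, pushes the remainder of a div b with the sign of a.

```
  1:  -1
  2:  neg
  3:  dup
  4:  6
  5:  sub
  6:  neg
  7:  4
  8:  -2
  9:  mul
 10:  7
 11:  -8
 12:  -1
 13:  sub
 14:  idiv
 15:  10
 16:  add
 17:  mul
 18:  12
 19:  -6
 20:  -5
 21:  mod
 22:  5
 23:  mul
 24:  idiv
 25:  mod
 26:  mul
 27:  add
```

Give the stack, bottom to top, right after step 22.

[1, 5, -72, 12, -1, 5]

-1    -1
neg   1
dup   1 1
6     1 1 6
sub   1 -5
neg   1 5
4     1 5 4
-2    1 5 4 -2
mul   1 5 -8
7     1 5 -8 7
-8    1 5 -8 7 -8
-1    1 5 -8 7 -8 -1
sub   1 5 -8 7 -7
idiv  1 5 -8 -1
10    1 5 -8 -1 10
add   1 5 -8 9
mul   1 5 -72
12    1 5 -72 12
-6    1 5 -72 12 -6
-5    1 5 -72 12 -6 -5
mod   1 5 -72 12 -1
5     1 5 -72 12 -1 5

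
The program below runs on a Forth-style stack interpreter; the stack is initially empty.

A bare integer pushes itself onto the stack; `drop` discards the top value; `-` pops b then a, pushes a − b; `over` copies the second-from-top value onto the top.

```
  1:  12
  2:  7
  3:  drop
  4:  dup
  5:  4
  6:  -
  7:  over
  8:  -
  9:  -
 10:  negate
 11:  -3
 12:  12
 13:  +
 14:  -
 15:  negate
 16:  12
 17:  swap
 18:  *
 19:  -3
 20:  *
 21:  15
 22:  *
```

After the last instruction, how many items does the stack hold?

1

12     -> [12]
7      -> [12, 7]
drop   -> [12]
dup    -> [12, 12]
4      -> [12, 12, 4]
-      -> [12, 8]
over   -> [12, 8, 12]
-      -> [12, -4]
-      -> [16]
negate -> [-16]
-3     -> [-16, -3]
12     -> [-16, -3, 12]
+      -> [-16, 9]
-      -> [-25]
negate -> [25]
12     -> [25, 12]
swap   -> [12, 25]
*      -> [300]
-3     -> [300, -3]
*      -> [-900]
15     -> [-900, 15]
*      -> [-13500]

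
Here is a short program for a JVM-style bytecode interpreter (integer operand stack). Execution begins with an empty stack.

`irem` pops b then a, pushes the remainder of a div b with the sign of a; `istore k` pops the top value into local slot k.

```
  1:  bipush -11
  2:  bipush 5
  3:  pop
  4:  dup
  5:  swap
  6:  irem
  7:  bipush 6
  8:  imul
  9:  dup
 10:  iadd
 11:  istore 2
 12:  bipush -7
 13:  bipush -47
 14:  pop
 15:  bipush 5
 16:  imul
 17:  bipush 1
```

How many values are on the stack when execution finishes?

2

bipush -11 -> [-11]
bipush 5   -> [-11, 5]
pop        -> [-11]
dup        -> [-11, -11]
swap       -> [-11, -11]
irem       -> [0]
bipush 6   -> [0, 6]
imul       -> [0]
dup        -> [0, 0]
iadd       -> [0]
istore 2   -> []
bipush -7  -> [-7]
bipush -47 -> [-7, -47]
pop        -> [-7]
bipush 5   -> [-7, 5]
imul       -> [-35]
bipush 1   -> [-35, 1]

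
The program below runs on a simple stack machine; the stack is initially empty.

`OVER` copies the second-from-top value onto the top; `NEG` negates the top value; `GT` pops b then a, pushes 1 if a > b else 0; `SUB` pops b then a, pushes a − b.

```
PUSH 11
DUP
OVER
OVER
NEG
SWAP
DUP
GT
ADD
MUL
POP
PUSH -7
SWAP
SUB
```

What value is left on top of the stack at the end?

PUSH 11 : [11]
DUP     : [11, 11]
OVER    : [11, 11, 11]
OVER    : [11, 11, 11, 11]
NEG     : [11, 11, 11, -11]
SWAP    : [11, 11, -11, 11]
DUP     : [11, 11, -11, 11, 11]
GT      : [11, 11, -11, 0]
ADD     : [11, 11, -11]
MUL     : [11, -121]
POP     : [11]
PUSH -7 : [11, -7]
SWAP    : [-7, 11]
SUB     : [-18]

-18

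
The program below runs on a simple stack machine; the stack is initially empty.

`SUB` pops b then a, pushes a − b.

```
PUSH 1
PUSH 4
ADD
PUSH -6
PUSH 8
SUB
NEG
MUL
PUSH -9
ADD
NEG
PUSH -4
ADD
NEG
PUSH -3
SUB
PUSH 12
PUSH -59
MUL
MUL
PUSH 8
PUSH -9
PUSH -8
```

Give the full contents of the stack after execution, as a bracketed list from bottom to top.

PUSH 1    [1]
PUSH 4    [1, 4]
ADD       [5]
PUSH -6   [5, -6]
PUSH 8    [5, -6, 8]
SUB       [5, -14]
NEG       [5, 14]
MUL       [70]
PUSH -9   [70, -9]
ADD       [61]
NEG       [-61]
PUSH -4   [-61, -4]
ADD       [-65]
NEG       [65]
PUSH -3   [65, -3]
SUB       [68]
PUSH 12   [68, 12]
PUSH -59  [68, 12, -59]
MUL       [68, -708]
MUL       [-48144]
PUSH 8    [-48144, 8]
PUSH -9   [-48144, 8, -9]
PUSH -8   [-48144, 8, -9, -8]

[-48144, 8, -9, -8]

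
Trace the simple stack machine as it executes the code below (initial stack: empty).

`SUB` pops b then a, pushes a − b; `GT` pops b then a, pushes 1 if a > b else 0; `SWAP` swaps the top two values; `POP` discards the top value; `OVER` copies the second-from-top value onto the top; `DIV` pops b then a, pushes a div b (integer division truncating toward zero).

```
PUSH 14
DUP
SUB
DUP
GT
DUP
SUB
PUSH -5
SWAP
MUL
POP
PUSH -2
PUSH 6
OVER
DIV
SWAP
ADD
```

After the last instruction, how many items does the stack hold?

PUSH 14 -> 14
DUP     -> 14 14
SUB     -> 0
DUP     -> 0 0
GT      -> 0
DUP     -> 0 0
SUB     -> 0
PUSH -5 -> 0 -5
SWAP    -> -5 0
MUL     -> 0
POP     -> (empty)
PUSH -2 -> -2
PUSH 6  -> -2 6
OVER    -> -2 6 -2
DIV     -> -2 -3
SWAP    -> -3 -2
ADD     -> -5

1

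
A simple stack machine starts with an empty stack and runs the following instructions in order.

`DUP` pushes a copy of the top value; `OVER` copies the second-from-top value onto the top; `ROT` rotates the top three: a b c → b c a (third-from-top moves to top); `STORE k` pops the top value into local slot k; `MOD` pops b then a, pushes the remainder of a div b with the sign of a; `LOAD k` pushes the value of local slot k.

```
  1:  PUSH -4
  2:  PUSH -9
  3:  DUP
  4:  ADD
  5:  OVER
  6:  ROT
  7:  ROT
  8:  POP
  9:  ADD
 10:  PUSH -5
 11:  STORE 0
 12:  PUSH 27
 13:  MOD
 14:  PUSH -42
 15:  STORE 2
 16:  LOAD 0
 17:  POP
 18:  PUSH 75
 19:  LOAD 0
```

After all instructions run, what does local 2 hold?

PUSH -4  : [-4]
PUSH -9  : [-4, -9]
DUP      : [-4, -9, -9]
ADD      : [-4, -18]
OVER     : [-4, -18, -4]
ROT      : [-18, -4, -4]
ROT      : [-4, -4, -18]
POP      : [-4, -4]
ADD      : [-8]
PUSH -5  : [-8, -5]
STORE 0  : [-8]
PUSH 27  : [-8, 27]
MOD      : [-8]
PUSH -42 : [-8, -42]
STORE 2  : [-8]
LOAD 0   : [-8, -5]
POP      : [-8]
PUSH 75  : [-8, 75]
LOAD 0   : [-8, 75, -5]

-42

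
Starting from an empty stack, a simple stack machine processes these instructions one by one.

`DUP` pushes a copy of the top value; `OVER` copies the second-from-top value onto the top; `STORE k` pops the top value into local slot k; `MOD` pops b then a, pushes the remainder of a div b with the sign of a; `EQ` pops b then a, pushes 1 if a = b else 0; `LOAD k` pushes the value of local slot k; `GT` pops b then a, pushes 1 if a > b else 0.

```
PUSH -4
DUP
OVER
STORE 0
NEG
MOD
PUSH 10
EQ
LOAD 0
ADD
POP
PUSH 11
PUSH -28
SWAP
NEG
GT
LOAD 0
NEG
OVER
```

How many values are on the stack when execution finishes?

3

PUSH -4  : [-4]
DUP      : [-4, -4]
OVER     : [-4, -4, -4]
STORE 0  : [-4, -4]
NEG      : [-4, 4]
MOD      : [0]
PUSH 10  : [0, 10]
EQ       : [0]
LOAD 0   : [0, -4]
ADD      : [-4]
POP      : []
PUSH 11  : [11]
PUSH -28 : [11, -28]
SWAP     : [-28, 11]
NEG      : [-28, -11]
GT       : [0]
LOAD 0   : [0, -4]
NEG      : [0, 4]
OVER     : [0, 4, 0]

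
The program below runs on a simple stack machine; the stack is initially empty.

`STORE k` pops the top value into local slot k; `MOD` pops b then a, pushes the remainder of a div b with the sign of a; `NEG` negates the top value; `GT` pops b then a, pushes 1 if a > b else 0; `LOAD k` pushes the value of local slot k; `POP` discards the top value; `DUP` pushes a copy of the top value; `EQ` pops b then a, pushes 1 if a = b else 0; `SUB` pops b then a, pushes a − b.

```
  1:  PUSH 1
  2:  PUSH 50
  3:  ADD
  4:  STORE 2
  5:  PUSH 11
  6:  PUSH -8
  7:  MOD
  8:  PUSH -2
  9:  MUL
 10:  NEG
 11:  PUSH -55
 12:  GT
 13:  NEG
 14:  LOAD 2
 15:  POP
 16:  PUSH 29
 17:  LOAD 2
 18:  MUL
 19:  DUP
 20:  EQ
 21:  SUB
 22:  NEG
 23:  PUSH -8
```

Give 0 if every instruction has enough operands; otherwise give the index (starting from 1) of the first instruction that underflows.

0

PUSH 1   -> 1
PUSH 50  -> 1 50
ADD      -> 51
STORE 2  -> (empty)
PUSH 11  -> 11
PUSH -8  -> 11 -8
MOD      -> 3
PUSH -2  -> 3 -2
MUL      -> -6
NEG      -> 6
PUSH -55 -> 6 -55
GT       -> 1
NEG      -> -1
LOAD 2   -> -1 51
POP      -> -1
PUSH 29  -> -1 29
LOAD 2   -> -1 29 51
MUL      -> -1 1479
DUP      -> -1 1479 1479
EQ       -> -1 1
SUB      -> -2
NEG      -> 2
PUSH -8  -> 2 -8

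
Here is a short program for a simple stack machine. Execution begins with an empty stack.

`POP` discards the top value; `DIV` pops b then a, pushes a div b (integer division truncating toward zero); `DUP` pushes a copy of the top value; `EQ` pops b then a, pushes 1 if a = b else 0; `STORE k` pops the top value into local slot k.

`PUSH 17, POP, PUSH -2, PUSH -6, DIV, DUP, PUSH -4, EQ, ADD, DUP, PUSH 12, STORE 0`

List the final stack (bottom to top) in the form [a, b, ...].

PUSH 17 : [17]
POP     : []
PUSH -2 : [-2]
PUSH -6 : [-2, -6]
DIV     : [0]
DUP     : [0, 0]
PUSH -4 : [0, 0, -4]
EQ      : [0, 0]
ADD     : [0]
DUP     : [0, 0]
PUSH 12 : [0, 0, 12]
STORE 0 : [0, 0]

[0, 0]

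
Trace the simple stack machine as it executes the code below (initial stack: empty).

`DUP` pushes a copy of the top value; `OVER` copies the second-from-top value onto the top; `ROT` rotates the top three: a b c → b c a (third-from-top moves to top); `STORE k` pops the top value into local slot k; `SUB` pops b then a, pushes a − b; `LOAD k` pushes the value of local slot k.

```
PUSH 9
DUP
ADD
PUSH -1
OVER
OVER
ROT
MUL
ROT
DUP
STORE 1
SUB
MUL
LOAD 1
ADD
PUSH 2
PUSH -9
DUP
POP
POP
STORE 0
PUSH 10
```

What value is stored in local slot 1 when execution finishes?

PUSH 9  -> [9]
DUP     -> [9, 9]
ADD     -> [18]
PUSH -1 -> [18, -1]
OVER    -> [18, -1, 18]
OVER    -> [18, -1, 18, -1]
ROT     -> [18, 18, -1, -1]
MUL     -> [18, 18, 1]
ROT     -> [18, 1, 18]
DUP     -> [18, 1, 18, 18]
STORE 1 -> [18, 1, 18]
SUB     -> [18, -17]
MUL     -> [-306]
LOAD 1  -> [-306, 18]
ADD     -> [-288]
PUSH 2  -> [-288, 2]
PUSH -9 -> [-288, 2, -9]
DUP     -> [-288, 2, -9, -9]
POP     -> [-288, 2, -9]
POP     -> [-288, 2]
STORE 0 -> [-288]
PUSH 10 -> [-288, 10]

18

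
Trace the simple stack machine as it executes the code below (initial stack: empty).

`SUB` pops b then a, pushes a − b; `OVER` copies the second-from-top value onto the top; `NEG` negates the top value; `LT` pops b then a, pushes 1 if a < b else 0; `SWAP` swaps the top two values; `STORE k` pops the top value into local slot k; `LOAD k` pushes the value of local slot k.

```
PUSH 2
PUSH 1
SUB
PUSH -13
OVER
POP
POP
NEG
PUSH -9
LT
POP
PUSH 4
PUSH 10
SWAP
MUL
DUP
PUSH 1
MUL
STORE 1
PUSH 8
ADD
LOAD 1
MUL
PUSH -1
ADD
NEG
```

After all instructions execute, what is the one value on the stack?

-1919

PUSH 2    [2]
PUSH 1    [2, 1]
SUB       [1]
PUSH -13  [1, -13]
OVER      [1, -13, 1]
POP       [1, -13]
POP       [1]
NEG       [-1]
PUSH -9   [-1, -9]
LT        [0]
POP       []
PUSH 4    [4]
PUSH 10   [4, 10]
SWAP      [10, 4]
MUL       [40]
DUP       [40, 40]
PUSH 1    [40, 40, 1]
MUL       [40, 40]
STORE 1   [40]
PUSH 8    [40, 8]
ADD       [48]
LOAD 1    [48, 40]
MUL       [1920]
PUSH -1   [1920, -1]
ADD       [1919]
NEG       [-1919]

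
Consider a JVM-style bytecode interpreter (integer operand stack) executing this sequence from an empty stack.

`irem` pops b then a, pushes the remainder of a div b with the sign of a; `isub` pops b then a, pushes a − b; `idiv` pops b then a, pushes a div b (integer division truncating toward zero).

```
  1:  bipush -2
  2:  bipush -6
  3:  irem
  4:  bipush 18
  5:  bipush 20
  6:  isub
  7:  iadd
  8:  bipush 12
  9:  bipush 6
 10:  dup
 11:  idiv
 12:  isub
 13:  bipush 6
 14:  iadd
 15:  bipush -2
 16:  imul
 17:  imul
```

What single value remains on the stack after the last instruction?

136

bipush -2 → -2
bipush -6 → -2 -6
irem      → -2
bipush 18 → -2 18
bipush 20 → -2 18 20
isub      → -2 -2
iadd      → -4
bipush 12 → -4 12
bipush 6  → -4 12 6
dup       → -4 12 6 6
idiv      → -4 12 1
isub      → -4 11
bipush 6  → -4 11 6
iadd      → -4 17
bipush -2 → -4 17 -2
imul      → -4 -34
imul      → 136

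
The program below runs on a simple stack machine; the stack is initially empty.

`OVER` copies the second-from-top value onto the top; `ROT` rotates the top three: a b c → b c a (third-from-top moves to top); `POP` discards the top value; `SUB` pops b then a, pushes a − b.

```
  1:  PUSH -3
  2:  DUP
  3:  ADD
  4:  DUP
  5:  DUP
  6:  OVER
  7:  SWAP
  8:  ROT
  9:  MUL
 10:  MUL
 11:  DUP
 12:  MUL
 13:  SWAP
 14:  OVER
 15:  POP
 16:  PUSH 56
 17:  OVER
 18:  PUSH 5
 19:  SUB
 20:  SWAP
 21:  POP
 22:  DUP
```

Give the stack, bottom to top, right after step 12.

[-6, 46656]

PUSH -3 -> -3
DUP     -> -3 -3
ADD     -> -6
DUP     -> -6 -6
DUP     -> -6 -6 -6
OVER    -> -6 -6 -6 -6
SWAP    -> -6 -6 -6 -6
ROT     -> -6 -6 -6 -6
MUL     -> -6 -6 36
MUL     -> -6 -216
DUP     -> -6 -216 -216
MUL     -> -6 46656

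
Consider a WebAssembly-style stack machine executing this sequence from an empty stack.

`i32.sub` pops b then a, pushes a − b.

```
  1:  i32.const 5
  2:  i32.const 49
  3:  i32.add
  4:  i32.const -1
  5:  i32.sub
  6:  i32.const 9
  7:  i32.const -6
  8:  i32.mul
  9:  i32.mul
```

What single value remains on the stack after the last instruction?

i32.const 5  : 5
i32.const 49 : 5 49
i32.add      : 54
i32.const -1 : 54 -1
i32.sub      : 55
i32.const 9  : 55 9
i32.const -6 : 55 9 -6
i32.mul      : 55 -54
i32.mul      : -2970

-2970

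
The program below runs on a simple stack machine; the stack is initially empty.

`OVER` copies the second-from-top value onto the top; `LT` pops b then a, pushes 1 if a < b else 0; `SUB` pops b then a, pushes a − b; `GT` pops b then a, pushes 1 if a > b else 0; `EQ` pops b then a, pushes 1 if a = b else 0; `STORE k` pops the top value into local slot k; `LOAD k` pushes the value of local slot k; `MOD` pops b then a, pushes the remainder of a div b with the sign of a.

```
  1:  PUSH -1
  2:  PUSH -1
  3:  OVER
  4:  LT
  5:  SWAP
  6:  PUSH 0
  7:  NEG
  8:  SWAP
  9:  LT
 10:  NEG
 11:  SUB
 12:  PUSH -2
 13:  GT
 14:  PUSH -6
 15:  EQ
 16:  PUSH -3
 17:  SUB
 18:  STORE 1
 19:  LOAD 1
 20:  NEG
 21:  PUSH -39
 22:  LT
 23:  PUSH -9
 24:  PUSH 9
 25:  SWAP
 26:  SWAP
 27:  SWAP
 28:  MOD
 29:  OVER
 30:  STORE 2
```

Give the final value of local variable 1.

PUSH -1  -> [-1]
PUSH -1  -> [-1, -1]
OVER     -> [-1, -1, -1]
LT       -> [-1, 0]
SWAP     -> [0, -1]
PUSH 0   -> [0, -1, 0]
NEG      -> [0, -1, 0]
SWAP     -> [0, 0, -1]
LT       -> [0, 0]
NEG      -> [0, 0]
SUB      -> [0]
PUSH -2  -> [0, -2]
GT       -> [1]
PUSH -6  -> [1, -6]
EQ       -> [0]
PUSH -3  -> [0, -3]
SUB      -> [3]
STORE 1  -> []
LOAD 1   -> [3]
NEG      -> [-3]
PUSH -39 -> [-3, -39]
LT       -> [0]
PUSH -9  -> [0, -9]
PUSH 9   -> [0, -9, 9]
SWAP     -> [0, 9, -9]
SWAP     -> [0, -9, 9]
SWAP     -> [0, 9, -9]
MOD      -> [0, 0]
OVER     -> [0, 0, 0]
STORE 2  -> [0, 0]

3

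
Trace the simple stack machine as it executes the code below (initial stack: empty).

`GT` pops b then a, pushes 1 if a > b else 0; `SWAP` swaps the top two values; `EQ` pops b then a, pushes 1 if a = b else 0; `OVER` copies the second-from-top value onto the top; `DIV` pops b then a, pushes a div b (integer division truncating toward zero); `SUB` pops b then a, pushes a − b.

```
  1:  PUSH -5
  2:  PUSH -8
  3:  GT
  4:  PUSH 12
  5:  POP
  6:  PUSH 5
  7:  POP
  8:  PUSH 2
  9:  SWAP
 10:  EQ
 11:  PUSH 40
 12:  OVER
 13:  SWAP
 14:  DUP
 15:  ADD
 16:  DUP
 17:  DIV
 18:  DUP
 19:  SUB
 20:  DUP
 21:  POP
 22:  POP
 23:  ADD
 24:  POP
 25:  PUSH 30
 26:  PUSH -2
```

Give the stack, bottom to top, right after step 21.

[0, 0, 0]

PUSH -5 → -5
PUSH -8 → -5 -8
GT      → 1
PUSH 12 → 1 12
POP     → 1
PUSH 5  → 1 5
POP     → 1
PUSH 2  → 1 2
SWAP    → 2 1
EQ      → 0
PUSH 40 → 0 40
OVER    → 0 40 0
SWAP    → 0 0 40
DUP     → 0 0 40 40
ADD     → 0 0 80
DUP     → 0 0 80 80
DIV     → 0 0 1
DUP     → 0 0 1 1
SUB     → 0 0 0
DUP     → 0 0 0 0
POP     → 0 0 0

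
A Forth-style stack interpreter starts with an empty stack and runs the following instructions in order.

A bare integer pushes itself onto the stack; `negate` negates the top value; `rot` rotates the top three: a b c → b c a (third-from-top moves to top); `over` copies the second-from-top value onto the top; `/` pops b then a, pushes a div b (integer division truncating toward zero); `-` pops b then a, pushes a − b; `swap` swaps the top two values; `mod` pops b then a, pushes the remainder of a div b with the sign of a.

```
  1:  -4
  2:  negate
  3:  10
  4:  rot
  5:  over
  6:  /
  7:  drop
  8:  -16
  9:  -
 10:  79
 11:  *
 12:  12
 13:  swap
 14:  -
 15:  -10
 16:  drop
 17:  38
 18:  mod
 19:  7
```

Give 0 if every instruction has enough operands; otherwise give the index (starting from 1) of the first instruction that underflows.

4

-4     → -4
negate → 4
10     → 4 10
rot  — needs 3 operands, stack has 2 → underflow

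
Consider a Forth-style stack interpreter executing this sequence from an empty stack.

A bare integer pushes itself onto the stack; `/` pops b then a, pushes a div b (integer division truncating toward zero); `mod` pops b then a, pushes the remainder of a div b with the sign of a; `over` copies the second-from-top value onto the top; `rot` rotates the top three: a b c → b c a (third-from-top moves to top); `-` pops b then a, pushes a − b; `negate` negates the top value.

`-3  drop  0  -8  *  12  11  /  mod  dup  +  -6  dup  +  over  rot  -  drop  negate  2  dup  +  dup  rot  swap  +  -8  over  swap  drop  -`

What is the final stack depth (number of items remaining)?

-3     -> -3
drop   -> (empty)
0      -> 0
-8     -> 0 -8
*      -> 0
12     -> 0 12
11     -> 0 12 11
/      -> 0 1
mod    -> 0
dup    -> 0 0
+      -> 0
-6     -> 0 -6
dup    -> 0 -6 -6
+      -> 0 -12
over   -> 0 -12 0
rot    -> -12 0 0
-      -> -12 0
drop   -> -12
negate -> 12
2      -> 12 2
dup    -> 12 2 2
+      -> 12 4
dup    -> 12 4 4
rot    -> 4 4 12
swap   -> 4 12 4
+      -> 4 16
-8     -> 4 16 -8
over   -> 4 16 -8 16
swap   -> 4 16 16 -8
drop   -> 4 16 16
-      -> 4 0

2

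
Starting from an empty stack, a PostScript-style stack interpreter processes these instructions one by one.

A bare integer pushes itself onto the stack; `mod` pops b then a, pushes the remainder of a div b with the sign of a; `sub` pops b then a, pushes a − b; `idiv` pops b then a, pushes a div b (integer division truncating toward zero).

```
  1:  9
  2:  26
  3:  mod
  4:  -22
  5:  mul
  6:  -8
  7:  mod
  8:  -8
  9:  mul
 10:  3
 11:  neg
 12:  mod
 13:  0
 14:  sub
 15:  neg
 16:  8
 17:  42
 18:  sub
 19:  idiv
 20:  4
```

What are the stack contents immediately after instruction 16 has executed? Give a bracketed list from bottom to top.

9   : 9
26  : 9 26
mod : 9
-22 : 9 -22
mul : -198
-8  : -198 -8
mod : -6
-8  : -6 -8
mul : 48
3   : 48 3
neg : 48 -3
mod : 0
0   : 0 0
sub : 0
neg : 0
8   : 0 8

[0, 8]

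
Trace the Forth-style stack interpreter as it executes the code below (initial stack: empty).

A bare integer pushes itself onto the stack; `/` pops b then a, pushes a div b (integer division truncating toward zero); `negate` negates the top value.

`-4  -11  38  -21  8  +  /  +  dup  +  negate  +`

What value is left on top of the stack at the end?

22

-4     → [-4]
-11    → [-4, -11]
38     → [-4, -11, 38]
-21    → [-4, -11, 38, -21]
8      → [-4, -11, 38, -21, 8]
+      → [-4, -11, 38, -13]
/      → [-4, -11, -2]
+      → [-4, -13]
dup    → [-4, -13, -13]
+      → [-4, -26]
negate → [-4, 26]
+      → [22]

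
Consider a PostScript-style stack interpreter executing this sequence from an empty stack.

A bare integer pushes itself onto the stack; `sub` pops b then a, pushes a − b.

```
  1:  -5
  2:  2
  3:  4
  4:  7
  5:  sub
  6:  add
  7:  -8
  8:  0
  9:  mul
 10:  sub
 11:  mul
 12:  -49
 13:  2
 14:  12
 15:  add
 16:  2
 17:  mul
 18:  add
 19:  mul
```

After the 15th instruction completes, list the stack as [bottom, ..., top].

[5, -49, 14]

-5  -> -5
2   -> -5 2
4   -> -5 2 4
7   -> -5 2 4 7
sub -> -5 2 -3
add -> -5 -1
-8  -> -5 -1 -8
0   -> -5 -1 -8 0
mul -> -5 -1 0
sub -> -5 -1
mul -> 5
-49 -> 5 -49
2   -> 5 -49 2
12  -> 5 -49 2 12
add -> 5 -49 14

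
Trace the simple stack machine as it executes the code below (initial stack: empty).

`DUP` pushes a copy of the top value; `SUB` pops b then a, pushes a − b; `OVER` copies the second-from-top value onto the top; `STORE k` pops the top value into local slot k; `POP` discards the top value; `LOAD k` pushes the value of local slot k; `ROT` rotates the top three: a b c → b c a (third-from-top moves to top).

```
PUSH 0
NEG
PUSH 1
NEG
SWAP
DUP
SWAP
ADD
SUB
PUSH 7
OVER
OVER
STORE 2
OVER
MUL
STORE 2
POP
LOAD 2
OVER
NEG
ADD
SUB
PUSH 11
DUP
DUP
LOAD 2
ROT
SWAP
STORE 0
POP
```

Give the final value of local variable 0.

-7

PUSH 0  → 0
NEG     → 0
PUSH 1  → 0 1
NEG     → 0 -1
SWAP    → -1 0
DUP     → -1 0 0
SWAP    → -1 0 0
ADD     → -1 0
SUB     → -1
PUSH 7  → -1 7
OVER    → -1 7 -1
OVER    → -1 7 -1 7
STORE 2 → -1 7 -1
OVER    → -1 7 -1 7
MUL     → -1 7 -7
STORE 2 → -1 7
POP     → -1
LOAD 2  → -1 -7
OVER    → -1 -7 -1
NEG     → -1 -7 1
ADD     → -1 -6
SUB     → 5
PUSH 11 → 5 11
DUP     → 5 11 11
DUP     → 5 11 11 11
LOAD 2  → 5 11 11 11 -7
ROT     → 5 11 11 -7 11
SWAP    → 5 11 11 11 -7
STORE 0 → 5 11 11 11
POP     → 5 11 11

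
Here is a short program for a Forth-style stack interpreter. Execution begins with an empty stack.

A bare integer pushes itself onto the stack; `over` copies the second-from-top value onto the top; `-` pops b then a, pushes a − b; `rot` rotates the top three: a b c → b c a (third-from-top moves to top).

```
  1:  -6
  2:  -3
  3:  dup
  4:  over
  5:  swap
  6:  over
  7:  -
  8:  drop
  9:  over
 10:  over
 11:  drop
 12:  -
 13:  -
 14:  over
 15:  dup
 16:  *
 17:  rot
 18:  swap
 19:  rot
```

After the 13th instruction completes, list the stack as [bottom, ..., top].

-6    [-6]
-3    [-6, -3]
dup   [-6, -3, -3]
over  [-6, -3, -3, -3]
swap  [-6, -3, -3, -3]
over  [-6, -3, -3, -3, -3]
-     [-6, -3, -3, 0]
drop  [-6, -3, -3]
over  [-6, -3, -3, -3]
over  [-6, -3, -3, -3, -3]
drop  [-6, -3, -3, -3]
-     [-6, -3, 0]
-     [-6, -3]

[-6, -3]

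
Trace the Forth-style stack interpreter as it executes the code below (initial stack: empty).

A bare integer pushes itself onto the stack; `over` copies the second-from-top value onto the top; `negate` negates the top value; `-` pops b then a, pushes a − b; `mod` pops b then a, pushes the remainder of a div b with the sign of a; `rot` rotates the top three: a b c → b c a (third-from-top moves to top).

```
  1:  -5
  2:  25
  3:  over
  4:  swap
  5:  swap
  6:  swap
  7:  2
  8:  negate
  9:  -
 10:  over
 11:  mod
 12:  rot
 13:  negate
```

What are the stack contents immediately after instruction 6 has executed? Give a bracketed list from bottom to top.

[-5, -5, 25]

-5   → [-5]
25   → [-5, 25]
over → [-5, 25, -5]
swap → [-5, -5, 25]
swap → [-5, 25, -5]
swap → [-5, -5, 25]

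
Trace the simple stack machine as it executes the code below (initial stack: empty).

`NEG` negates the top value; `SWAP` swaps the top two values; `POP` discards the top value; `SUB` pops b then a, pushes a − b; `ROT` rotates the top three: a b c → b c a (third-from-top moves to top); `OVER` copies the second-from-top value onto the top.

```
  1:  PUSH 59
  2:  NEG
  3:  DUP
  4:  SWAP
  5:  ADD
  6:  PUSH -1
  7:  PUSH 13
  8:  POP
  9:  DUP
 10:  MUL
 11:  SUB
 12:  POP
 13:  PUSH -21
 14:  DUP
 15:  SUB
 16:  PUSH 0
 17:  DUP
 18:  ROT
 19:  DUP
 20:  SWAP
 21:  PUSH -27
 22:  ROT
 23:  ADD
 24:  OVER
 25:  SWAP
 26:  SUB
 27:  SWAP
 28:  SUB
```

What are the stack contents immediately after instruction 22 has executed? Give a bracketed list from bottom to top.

PUSH 59  → [59]
NEG      → [-59]
DUP      → [-59, -59]
SWAP     → [-59, -59]
ADD      → [-118]
PUSH -1  → [-118, -1]
PUSH 13  → [-118, -1, 13]
POP      → [-118, -1]
DUP      → [-118, -1, -1]
MUL      → [-118, 1]
SUB      → [-119]
POP      → []
PUSH -21 → [-21]
DUP      → [-21, -21]
SUB      → [0]
PUSH 0   → [0, 0]
DUP      → [0, 0, 0]
ROT      → [0, 0, 0]
DUP      → [0, 0, 0, 0]
SWAP     → [0, 0, 0, 0]
PUSH -27 → [0, 0, 0, 0, -27]
ROT      → [0, 0, 0, -27, 0]

[0, 0, 0, -27, 0]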